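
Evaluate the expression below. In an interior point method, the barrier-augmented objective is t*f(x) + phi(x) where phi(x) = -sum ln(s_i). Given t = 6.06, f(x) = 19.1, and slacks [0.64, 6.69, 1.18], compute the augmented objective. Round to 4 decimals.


Step 1: Compute log-barrier.
ln values: [-0.4463, 1.9006, 0.1655]
phi = -(-0.4463 + 1.9006 + 0.1655) = -1.6198
Step 2: Compute augmented objective.
t*f(x) = 6.06*19.1 = 115.746
Total = 115.746 - 1.6198 = 114.1262


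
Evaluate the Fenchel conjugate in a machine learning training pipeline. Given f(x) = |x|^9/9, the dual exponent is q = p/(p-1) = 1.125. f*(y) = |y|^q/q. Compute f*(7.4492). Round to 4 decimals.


The conjugate exponent q satisfies 1/p + 1/q = 1.
p = 9, so q = 9/(9 - 1) = 1.125
|y|^q = 7.4492^1.125 = 9.5747
f*(7.4492) = 9.5747 / 1.125 = 8.5108


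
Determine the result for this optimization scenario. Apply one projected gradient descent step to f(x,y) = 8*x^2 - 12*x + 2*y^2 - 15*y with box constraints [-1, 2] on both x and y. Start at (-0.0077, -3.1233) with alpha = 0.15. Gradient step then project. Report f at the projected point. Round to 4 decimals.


Step 1: Compute gradient at (-0.0077, -3.1233).
grad_x = 2*8*-0.0077 - 12 = -12.1232
grad_y = 2*2*-3.1233 - 15 = -27.4932
Step 2: Gradient step.
x_raw = -0.0077 - 0.15*-12.1232 = 1.8108
y_raw = -3.1233 - 0.15*-27.4932 = 1.0007
Step 3: Project onto [-1, 2].
x_proj = clip(1.8108) = 1.8108
y_proj = clip(1.0007) = 1.0007
Step 4: Evaluate f.
f(1.8108, 1.0007) = -8.5054


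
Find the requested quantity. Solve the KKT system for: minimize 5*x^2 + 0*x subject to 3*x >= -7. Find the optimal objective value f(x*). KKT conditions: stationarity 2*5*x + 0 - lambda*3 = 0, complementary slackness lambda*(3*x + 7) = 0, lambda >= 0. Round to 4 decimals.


Step 1: Try lambda = 0 (constraint inactive).
Stationarity: 2*5*x + 0 = 0
x* = 0/(2*5) = 0.0
Check constraint: 3*0.0 = 0.0 >= -7 -- satisfied.
Step 2: Compute optimal value.
f(x*) = 5*0.0^2 + 0*0.0 = 0.0


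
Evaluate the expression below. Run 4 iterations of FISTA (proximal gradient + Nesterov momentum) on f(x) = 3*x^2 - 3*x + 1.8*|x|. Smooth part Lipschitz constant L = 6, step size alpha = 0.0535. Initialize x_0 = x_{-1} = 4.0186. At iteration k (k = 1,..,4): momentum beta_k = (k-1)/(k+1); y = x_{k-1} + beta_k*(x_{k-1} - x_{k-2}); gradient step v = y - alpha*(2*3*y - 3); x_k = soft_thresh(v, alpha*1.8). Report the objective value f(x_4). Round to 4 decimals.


FISTA on f(x) = 3*x^2 - 3*x + 1.8*|x|
L = 6, alpha = 0.0535
Iteration 1: beta = 0.0, y = 4.0186 + 0.0*(4.0186 - 4.0186) = 4.0186
  grad(y) = 21.1116, v = y - alpha*grad = 2.8891
  prox(v) = soft_thresh(2.8891, 0.0963) = 2.7928
Iteration 2: beta = 0.3333, y = 2.7928 + 0.3333*(2.7928 - 4.0186) = 2.3842
  grad(y) = 11.3054, v = y - alpha*grad = 1.7794
  prox(v) = soft_thresh(1.7794, 0.0963) = 1.6831
Iteration 3: beta = 0.5, y = 1.6831 + 0.5*(1.6831 - 2.7928) = 1.1282
  grad(y) = 3.7694, v = y - alpha*grad = 0.9266
  prox(v) = soft_thresh(0.9266, 0.0963) = 0.8303
Iteration 4: beta = 0.6, y = 0.8303 + 0.6*(0.8303 - 1.6831) = 0.3186
  grad(y) = -1.0886, v = y - alpha*grad = 0.3768
  prox(v) = soft_thresh(0.3768, 0.0963) = 0.2805
f(x_4) = 3*0.2805^2 - 3*0.2805 + 1.8*|0.2805| = -0.1006


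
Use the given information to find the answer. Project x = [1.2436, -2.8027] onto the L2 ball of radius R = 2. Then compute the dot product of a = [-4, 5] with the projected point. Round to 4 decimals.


Step 1: Compute ||x|| (intermediates to 6 decimals).
||x|| = sqrt(1.2436^2 + (-2.8027)^2) = 3.066214
Step 2: Project.
Since ||x|| > R, scale = R/||x|| = 2/3.066214 = 0.65227, proj(x) = scale * x
proj(x) = [0.811163, -1.828117]
Step 3: Dot product.
a^T * proj(x) = -4*0.811163 + 5*(-1.828117) = -12.3852


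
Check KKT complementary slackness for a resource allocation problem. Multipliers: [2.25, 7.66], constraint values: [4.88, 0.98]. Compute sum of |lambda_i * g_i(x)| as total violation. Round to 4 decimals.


KKT complementary slackness check:
lambda_1 * g_1 = 2.25 * 4.88 = 10.98
lambda_2 * g_2 = 7.66 * 0.98 = 7.5068
Total violation = 10.98 + 7.5068 = 18.4868


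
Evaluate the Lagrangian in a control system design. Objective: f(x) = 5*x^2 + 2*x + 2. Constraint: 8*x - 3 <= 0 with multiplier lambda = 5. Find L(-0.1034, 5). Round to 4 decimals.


Step 1: Evaluate f(x).
f(-0.1034) = 5*(-0.1034)^2 + 2*(-0.1034) + 2 = 1.8467
Step 2: Evaluate g(x).
g(-0.1034) = 8*-0.1034 - 3 = -3.8272
Step 3: Compute Lagrangian.
L = 1.8467 + 5*-3.8272 = -17.2893


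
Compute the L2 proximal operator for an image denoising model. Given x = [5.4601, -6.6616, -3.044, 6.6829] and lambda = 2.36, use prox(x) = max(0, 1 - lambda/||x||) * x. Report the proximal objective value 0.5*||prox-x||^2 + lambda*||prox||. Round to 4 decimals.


Step 1: Compute ||x||.
||x|| = 11.3189
Step 2: Compute scaling factor.
scale = max(0, 1 - 2.36/11.3189) = 0.7915
Step 3: prox(x) = [4.3217, -5.2726, -2.4093, 5.2895]
||prox(x)|| = 8.9589
Step 4: Proximal objective.
0.5*||prox-x||^2 = 2.7848
lambda*||prox|| = 21.143
Total = 23.9277


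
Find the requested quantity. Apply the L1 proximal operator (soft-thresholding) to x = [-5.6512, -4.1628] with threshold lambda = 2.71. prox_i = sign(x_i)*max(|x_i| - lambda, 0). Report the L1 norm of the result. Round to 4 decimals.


Soft-thresholding with lambda = 2.71:
prox(-5.6512) = sign(-5.6512)*max(|-5.6512| - 2.71, 0) = -2.9412
prox(-4.1628) = sign(-4.1628)*max(|-4.1628| - 2.71, 0) = -1.4528
prox(x) = [-2.9412, -1.4528]
||prox(x)||_1 = 2.9412 + 1.4528 = 4.394


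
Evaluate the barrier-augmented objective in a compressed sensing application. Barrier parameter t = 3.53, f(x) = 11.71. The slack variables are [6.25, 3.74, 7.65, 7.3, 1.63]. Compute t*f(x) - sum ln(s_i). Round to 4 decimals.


Step 1: Compute log-barrier.
ln values: [1.8326, 1.3191, 2.0347, 1.9879, 0.4886]
phi = -(1.8326 + 1.3191 + 2.0347 + 1.9879 + 0.4886) = -7.6628
Step 2: Compute augmented objective.
t*f(x) = 3.53*11.71 = 41.3363
Total = 41.3363 - 7.6628 = 33.6735


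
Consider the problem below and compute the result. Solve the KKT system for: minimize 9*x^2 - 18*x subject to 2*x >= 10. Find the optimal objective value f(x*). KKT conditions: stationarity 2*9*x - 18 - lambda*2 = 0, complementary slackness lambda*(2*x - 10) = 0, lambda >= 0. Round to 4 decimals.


Step 1: Try lambda = 0 (constraint inactive).
x_unc = 18/(2*9) = 1.0
Check: 2*1.0 = 2.0 < 10 -- violated!
Step 2: Constraint must be active: 2*x = 10
x* = 10/2 = 5.0
lambda = (2*9*5.0 - 18)/2 = 36.0
Step 3: Compute optimal value.
f(x*) = 9*5.0^2 - 18*5.0 = 135.0


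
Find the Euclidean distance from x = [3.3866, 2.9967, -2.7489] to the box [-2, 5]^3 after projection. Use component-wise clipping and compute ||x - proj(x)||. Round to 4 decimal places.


Project each component onto [-2, 5].
clip(3.3866) = 3.3866, clip(2.9967) = 2.9967, clip(-2.7489) = -2.0
Projection = [3.3866, 2.9967, -2.0]
Squared diffs: [0.0, 0.0, 0.5609]
Distance = sqrt(0.5609) = 0.7489


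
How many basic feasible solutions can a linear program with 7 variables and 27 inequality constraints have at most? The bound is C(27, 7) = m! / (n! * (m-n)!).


Each vertex corresponds to some choice of n active constraints out of m, so the number of vertices is at most C(m, n) = m! / (n!(m-n)!).
m = 27, n = 7
Numerator: 27 * 26 * 25 * 24 * 23 * 22 * 21
Denominator: 7! = 5040
C(27, 7) = 888030


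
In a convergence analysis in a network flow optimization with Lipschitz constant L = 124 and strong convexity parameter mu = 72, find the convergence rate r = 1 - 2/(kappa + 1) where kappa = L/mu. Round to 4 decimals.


Step 1: Compute the condition number.
kappa = L/mu = 124/72 = 1.7222
Step 2: Compute the convergence rate.
r = 1 - 2/(kappa + 1) = 1 - 2*mu/(L + mu) = (L - mu)/(L + mu) = 52/196 = 0.2653


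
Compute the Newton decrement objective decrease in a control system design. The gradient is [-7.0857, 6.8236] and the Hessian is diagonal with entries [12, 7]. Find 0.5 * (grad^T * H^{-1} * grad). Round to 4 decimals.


Step 1: H is diagonal, so H^(-1) * g = [-0.5905, 0.9748].
Step 2: g^T H^(-1) g = sum_i g_i^2 / H_ii
  = (-7.0857)^2/12 + (6.8236)^2/7
  = 4.1839 + 6.6516 = 10.8356
Step 3: Objective decrease = 0.5 * g^T H^(-1) g = 5.4178


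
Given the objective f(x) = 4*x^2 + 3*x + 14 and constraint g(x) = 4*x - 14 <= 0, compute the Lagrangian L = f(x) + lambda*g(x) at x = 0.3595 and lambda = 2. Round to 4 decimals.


Step 1: Evaluate f(x).
f(0.3595) = 4*0.3595^2 + 3*0.3595 + 14 = 15.5955
Step 2: Evaluate g(x).
g(0.3595) = 4*0.3595 - 14 = -12.562
Step 3: Compute Lagrangian.
L = 15.5955 + 2*-12.562 = -9.5285


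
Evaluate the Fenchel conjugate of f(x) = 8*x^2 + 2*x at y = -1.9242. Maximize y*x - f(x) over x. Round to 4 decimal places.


f*(y) = sup_x {y*x - a*x^2 - b*x} = sup_x {(y-b)*x - a*x^2}
FOC: (y - b) - 2a*x = 0 => x* = (y - b)/(2a)
x* = (-1.9242 - 2)/(2*8) = -0.2453
f*(-1.9242) = (y-b)^2/(4a) = (-1.9242 - 2)^2/(4*8)
= 15.3993/32 = 0.4812


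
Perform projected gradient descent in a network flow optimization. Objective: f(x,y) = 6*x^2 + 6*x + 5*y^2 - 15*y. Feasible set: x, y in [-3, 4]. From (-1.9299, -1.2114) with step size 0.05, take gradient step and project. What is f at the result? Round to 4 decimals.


Step 1: Compute gradient at (-1.9299, -1.2114).
grad_x = 2*6*-1.9299 + 6 = -17.1588
grad_y = 2*5*-1.2114 - 15 = -27.114
Step 2: Gradient step.
x_raw = -1.9299 - 0.05*-17.1588 = -1.072
y_raw = -1.2114 - 0.05*-27.114 = 0.1443
Step 3: Project onto [-3, 4].
x_proj = clip(-1.072) = -1.072
y_proj = clip(0.1443) = 0.1443
Step 4: Evaluate f.
f(-1.072, 0.1443) = -1.5976


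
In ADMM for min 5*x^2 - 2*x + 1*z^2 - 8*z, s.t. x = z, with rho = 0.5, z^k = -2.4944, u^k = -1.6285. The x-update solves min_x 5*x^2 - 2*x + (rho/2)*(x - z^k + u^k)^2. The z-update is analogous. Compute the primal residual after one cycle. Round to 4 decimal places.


ADMM iteration with rho = 0.5, z^k = -2.4944, u^k = -1.6285
Step 1: x-update.
Minimize 5*x^2 - 2*x + (0.5/2)*(x + 2.4944 - 1.6285)^2
FOC: (2*5 + 0.5)*x = 2 + 0.5*(-2.4944 + 1.6285)
x^{k+1} = 0.1492
Step 2: z-update.
Minimize 1*z^2 - 8*z + (0.5/2)*(0.1492 - z - 1.6285)^2
FOC: (2*1 + 0.5)*z = 8 + 0.5*(0.1492 - 1.6285)
z^{k+1} = 2.9041
Step 3: u-update.
u^{k+1} = -1.6285 + 0.1492 - 2.9041 = -4.3834
Step 4: Primal residual = |0.1492 - 2.9041| = 2.7549


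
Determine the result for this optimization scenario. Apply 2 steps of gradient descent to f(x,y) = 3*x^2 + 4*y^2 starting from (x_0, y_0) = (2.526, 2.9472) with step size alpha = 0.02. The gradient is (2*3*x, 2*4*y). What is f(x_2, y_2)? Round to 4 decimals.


Gradient descent on f(x,y) = 3*x^2 + 4*y^2.
Starting point: (2.526, 2.9472), alpha = 0.02
Step 1: grad_x = 2*3*2.526 = 15.156, grad_y = 2*4*2.9472 = 23.5776
  x_1 = 2.526 - 0.02*15.156 = 2.2229
  y_1 = 2.9472 - 0.02*23.5776 = 2.4756
Step 2: grad_x = 2*3*2.2229 = 13.3373, grad_y = 2*4*2.4756 = 19.8052
  x_2 = 2.2229 - 0.02*13.3373 = 1.9561
  y_2 = 2.4756 - 0.02*19.8052 = 2.0795
f(1.9561, 2.0795) = 3*1.9561^2 + 4*2.0795^2 = 28.7774


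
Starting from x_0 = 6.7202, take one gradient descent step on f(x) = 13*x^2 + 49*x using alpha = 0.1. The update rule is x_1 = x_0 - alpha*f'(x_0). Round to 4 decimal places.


We compute the gradient at x_0 and apply the update.
f'(x) = 26*x + 49
f'(6.7202) = 26*6.7202 + 49 = 223.7252
x_1 = 6.7202 - 0.1*223.7252 = -15.6523


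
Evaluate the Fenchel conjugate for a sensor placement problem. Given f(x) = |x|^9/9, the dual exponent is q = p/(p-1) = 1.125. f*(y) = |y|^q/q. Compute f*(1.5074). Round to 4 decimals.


The conjugate exponent q satisfies 1/p + 1/q = 1.
p = 9, so q = 9/(9 - 1) = 1.125
|y|^q = 1.5074^1.125 = 1.5867
f*(1.5074) = 1.5867 / 1.125 = 1.4104


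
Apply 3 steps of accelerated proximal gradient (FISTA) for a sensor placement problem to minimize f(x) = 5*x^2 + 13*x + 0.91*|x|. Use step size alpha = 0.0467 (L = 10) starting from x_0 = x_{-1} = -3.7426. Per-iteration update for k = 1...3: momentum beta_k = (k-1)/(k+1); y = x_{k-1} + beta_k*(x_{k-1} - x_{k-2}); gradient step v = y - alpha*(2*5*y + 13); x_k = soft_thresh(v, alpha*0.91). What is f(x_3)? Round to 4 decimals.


FISTA on f(x) = 5*x^2 + 13*x + 0.91*|x|
L = 10, alpha = 0.0467
Iteration 1: beta = 0.0, y = -3.7426 + 0.0*(-3.7426 + 3.7426) = -3.7426
  grad(y) = -24.426, v = y - alpha*grad = -2.6019
  prox(v) = soft_thresh(-2.6019, 0.0425) = -2.5594
Iteration 2: beta = 0.3333, y = -2.5594 + 0.3333*(-2.5594 + 3.7426) = -2.165
  grad(y) = -8.6501, v = y - alpha*grad = -1.7611
  prox(v) = soft_thresh(-1.7611, 0.0425) = -1.7186
Iteration 3: beta = 0.5, y = -1.7186 + 0.5*(-1.7186 + 2.5594) = -1.2981
  grad(y) = 0.0187, v = y - alpha*grad = -1.299
  prox(v) = soft_thresh(-1.299, 0.0425) = -1.2565
f(x_3) = 5*(-1.2565)^2 + 13*(-1.2565) + 0.91*|-1.2565| = -7.2971


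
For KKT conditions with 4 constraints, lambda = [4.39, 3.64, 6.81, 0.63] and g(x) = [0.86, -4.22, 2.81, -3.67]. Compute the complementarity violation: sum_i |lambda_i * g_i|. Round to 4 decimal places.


KKT complementary slackness check:
lambda_1 * g_1 = 4.39 * 0.86 = 3.7754
lambda_2 * g_2 = 3.64 * -4.22 = -15.3608
lambda_3 * g_3 = 6.81 * 2.81 = 19.1361
lambda_4 * g_4 = 0.63 * -3.67 = -2.3121
Total violation = 3.7754 + 15.3608 + 19.1361 + 2.3121 = 40.5844


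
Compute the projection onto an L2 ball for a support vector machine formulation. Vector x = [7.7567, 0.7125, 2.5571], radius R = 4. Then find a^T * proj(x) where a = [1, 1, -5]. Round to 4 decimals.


Step 1: Compute ||x|| (intermediates to 6 decimals).
||x|| = sqrt(7.7567^2 + 0.7125^2 + 2.5571^2) = 8.198342
Step 2: Project.
Since ||x|| > R, scale = R/||x|| = 4/8.198342 = 0.487904, proj(x) = scale * x
proj(x) = [3.784525, 0.347632, 1.247619]
Step 3: Dot product.
a^T * proj(x) = 1*3.784525 + 1*0.347632 - 5*1.247619 = -2.1059


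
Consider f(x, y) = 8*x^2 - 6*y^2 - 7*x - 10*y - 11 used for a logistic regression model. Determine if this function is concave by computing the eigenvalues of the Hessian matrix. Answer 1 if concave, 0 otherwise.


The Hessian of f(x,y) = 8*x^2 - 6*y^2 - 7*x - 10*y - 11 is:
H = [[16, 0], [0, -12]]
Trace = 16 - 12 = 4
Determinant = 16*-12 - (0)^2 = -192
Discriminant = (4)^2 - 4*-192 = 784.0
Eigenvalues: lambda_1 = -12.0, lambda_2 = 16.0
The function is not concave.

0


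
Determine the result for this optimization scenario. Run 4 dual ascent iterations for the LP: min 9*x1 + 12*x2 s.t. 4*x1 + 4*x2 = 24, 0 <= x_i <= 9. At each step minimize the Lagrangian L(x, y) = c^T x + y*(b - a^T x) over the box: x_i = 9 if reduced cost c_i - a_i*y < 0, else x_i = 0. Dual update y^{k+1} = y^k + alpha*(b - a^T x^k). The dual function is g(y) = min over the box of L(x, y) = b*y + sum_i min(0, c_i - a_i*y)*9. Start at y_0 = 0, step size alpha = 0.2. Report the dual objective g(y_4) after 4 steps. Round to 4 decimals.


Dual ascent for LP: min 9*x1 + 12*x2, 4*x1 + 4*x2 = 24, 0 <= x_i <= 9
Step 1: y^k = 0.0, reduced costs: (9.0, 12.0)
  x^k = (0.0, 0.0), subgradient = b - a^T x = 24.0
  y^{k+1} = 0.0 + 0.2*24.0 = 4.8
Step 2: y^k = 4.8, reduced costs: (-10.2, -7.2)
  x^k = (9.0, 9.0), subgradient = b - a^T x = -48.0
  y^{k+1} = 4.8 + 0.2*-48.0 = -4.8
Step 3: y^k = -4.8, reduced costs: (28.2, 31.2)
  x^k = (0.0, 0.0), subgradient = b - a^T x = 24.0
  y^{k+1} = -4.8 + 0.2*24.0 = 0.0
Step 4: y^k = 0.0, reduced costs: (9.0, 12.0)
  x^k = (0.0, 0.0), subgradient = b - a^T x = 24.0
  y^{k+1} = 0.0 + 0.2*24.0 = 4.8
Dual objective at y_4 = 4.8: reduced costs (-10.2, -7.2), box minimizer x = (9.0, 9.0)
g(y_4) = b*y + (c1 - a1*y)*x1 + (c2 - a2*y)*x2 = 24*4.8 + (-10.2)*9.0 + (-7.2)*9.0 = 115.2 - 91.8 - 64.8 = -41.4


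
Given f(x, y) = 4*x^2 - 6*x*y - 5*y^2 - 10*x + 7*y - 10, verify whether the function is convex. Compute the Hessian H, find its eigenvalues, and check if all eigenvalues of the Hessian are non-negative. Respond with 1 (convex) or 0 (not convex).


The Hessian of f(x,y) = 4*x^2 - 6*x*y - 5*y^2 - 10*x + 7*y - 10 is:
H = [[8, -6], [-6, -10]]
Trace = 8 - 10 = -2
Determinant = 8*-10 - (-6)^2 = -116
Discriminant = (-2)^2 - 4*-116 = 468.0
Eigenvalues: lambda_1 = -11.8167, lambda_2 = 9.8167
The function is not convex.

0


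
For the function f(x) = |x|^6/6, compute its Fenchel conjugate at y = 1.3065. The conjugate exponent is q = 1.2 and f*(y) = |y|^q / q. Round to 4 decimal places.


The conjugate exponent q satisfies 1/p + 1/q = 1.
p = 6, so q = 6/(6 - 1) = 1.2
|y|^q = 1.3065^1.2 = 1.3783
f*(1.3065) = 1.3783 / 1.2 = 1.1486


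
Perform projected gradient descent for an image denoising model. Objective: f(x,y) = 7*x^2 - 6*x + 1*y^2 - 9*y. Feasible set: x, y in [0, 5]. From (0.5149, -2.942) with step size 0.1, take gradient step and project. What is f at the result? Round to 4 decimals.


Step 1: Compute gradient at (0.5149, -2.942).
grad_x = 2*7*0.5149 - 6 = 1.2086
grad_y = 2*1*-2.942 - 9 = -14.884
Step 2: Gradient step.
x_raw = 0.5149 - 0.1*1.2086 = 0.394
y_raw = -2.942 - 0.1*-14.884 = -1.4536
Step 3: Project onto [0, 5].
x_proj = clip(0.394) = 0.394
y_proj = clip(-1.4536) = 0.0
Step 4: Evaluate f.
f(0.394, 0.0) = -1.2774


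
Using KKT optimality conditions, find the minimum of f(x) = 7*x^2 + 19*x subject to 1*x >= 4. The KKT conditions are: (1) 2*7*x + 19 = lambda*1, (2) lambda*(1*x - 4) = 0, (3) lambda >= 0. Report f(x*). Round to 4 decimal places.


Step 1: Try lambda = 0 (constraint inactive).
x_unc = -19/(2*7) = -1.3571
Check: 1*-1.3571 = -1.3571 < 4 -- violated!
Step 2: Constraint must be active: 1*x = 4
x* = 4/1 = 4.0
lambda = (2*7*4.0 + 19)/1 = 75.0
Step 3: Compute optimal value.
f(x*) = 7*4.0^2 + 19*4.0 = 188.0


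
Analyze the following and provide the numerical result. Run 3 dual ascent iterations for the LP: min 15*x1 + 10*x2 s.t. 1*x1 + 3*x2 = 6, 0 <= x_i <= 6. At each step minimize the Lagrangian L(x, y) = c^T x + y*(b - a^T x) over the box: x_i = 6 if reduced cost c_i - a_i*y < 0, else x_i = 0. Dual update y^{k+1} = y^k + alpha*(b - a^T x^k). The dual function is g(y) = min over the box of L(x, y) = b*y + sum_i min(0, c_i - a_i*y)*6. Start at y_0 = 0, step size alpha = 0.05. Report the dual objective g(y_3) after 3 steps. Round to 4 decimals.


Dual ascent for LP: min 15*x1 + 10*x2, 1*x1 + 3*x2 = 6, 0 <= x_i <= 6
Step 1: y^k = 0.0, reduced costs: (15.0, 10.0)
  x^k = (0.0, 0.0), subgradient = b - a^T x = 6.0
  y^{k+1} = 0.0 + 0.05*6.0 = 0.3
Step 2: y^k = 0.3, reduced costs: (14.7, 9.1)
  x^k = (0.0, 0.0), subgradient = b - a^T x = 6.0
  y^{k+1} = 0.3 + 0.05*6.0 = 0.6
Step 3: y^k = 0.6, reduced costs: (14.4, 8.2)
  x^k = (0.0, 0.0), subgradient = b - a^T x = 6.0
  y^{k+1} = 0.6 + 0.05*6.0 = 0.9
Dual objective at y_3 = 0.9: reduced costs (14.1, 7.3), box minimizer x = (0.0, 0.0)
g(y_3) = b*y + (c1 - a1*y)*x1 + (c2 - a2*y)*x2 = 6*0.9 + 14.1*0.0 + 7.3*0.0 = 5.4 + 0.0 + 0.0 = 5.4


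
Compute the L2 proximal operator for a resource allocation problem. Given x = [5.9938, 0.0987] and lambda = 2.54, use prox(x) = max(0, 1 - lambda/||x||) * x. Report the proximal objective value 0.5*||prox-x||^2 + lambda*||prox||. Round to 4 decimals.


Step 1: Compute ||x||.
||x|| = 5.9946
Step 2: Compute scaling factor.
scale = max(0, 1 - 2.54/5.9946) = 0.5763
Step 3: prox(x) = [3.4541, 0.0569]
||prox(x)|| = 3.4546
Step 4: Proximal objective.
0.5*||prox-x||^2 = 3.2258
lambda*||prox|| = 8.7747
Total = 12.0005


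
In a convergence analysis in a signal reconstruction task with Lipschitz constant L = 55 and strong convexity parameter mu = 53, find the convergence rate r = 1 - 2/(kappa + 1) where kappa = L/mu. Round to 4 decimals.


Step 1: Compute the condition number.
kappa = L/mu = 55/53 = 1.0377
Step 2: Compute the convergence rate.
r = 1 - 2/(kappa + 1) = 1 - 2*mu/(L + mu) = (L - mu)/(L + mu) = 2/108 = 0.0185


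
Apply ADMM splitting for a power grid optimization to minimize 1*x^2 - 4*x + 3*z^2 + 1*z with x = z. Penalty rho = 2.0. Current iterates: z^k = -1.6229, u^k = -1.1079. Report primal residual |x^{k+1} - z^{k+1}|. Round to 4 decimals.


ADMM iteration with rho = 2.0, z^k = -1.6229, u^k = -1.1079
Step 1: x-update.
Minimize 1*x^2 - 4*x + (2.0/2)*(x + 1.6229 - 1.1079)^2
FOC: (2*1 + 2.0)*x = 4 + 2.0*(-1.6229 + 1.1079)
x^{k+1} = 0.7425
Step 2: z-update.
Minimize 3*z^2 + 1*z + (2.0/2)*(0.7425 - z - 1.1079)^2
FOC: (2*3 + 2.0)*z = -1 + 2.0*(0.7425 - 1.1079)
z^{k+1} = -0.2164
Step 3: u-update.
u^{k+1} = -1.1079 + 0.7425 + 0.2164 = -0.1491
Step 4: Primal residual = |0.7425 + 0.2164| = 0.9589


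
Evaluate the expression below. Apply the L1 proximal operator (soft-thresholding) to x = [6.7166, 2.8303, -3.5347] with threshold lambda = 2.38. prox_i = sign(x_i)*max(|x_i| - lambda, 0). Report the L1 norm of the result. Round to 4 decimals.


Soft-thresholding with lambda = 2.38:
prox(6.7166) = sign(6.7166)*max(|6.7166| - 2.38, 0) = 4.3366
prox(2.8303) = sign(2.8303)*max(|2.8303| - 2.38, 0) = 0.4503
prox(-3.5347) = sign(-3.5347)*max(|-3.5347| - 2.38, 0) = -1.1547
prox(x) = [4.3366, 0.4503, -1.1547]
||prox(x)||_1 = 4.3366 + 0.4503 + 1.1547 = 5.9416


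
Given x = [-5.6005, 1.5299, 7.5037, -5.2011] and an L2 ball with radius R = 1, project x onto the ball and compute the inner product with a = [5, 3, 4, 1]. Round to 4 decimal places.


Step 1: Compute ||x|| (intermediates to 6 decimals).
||x|| = sqrt((-5.6005)^2 + 1.5299^2 + 7.5037^2 + (-5.2011)^2) = 10.819573
Step 2: Project.
Since ||x|| > R, scale = R/||x|| = 1/10.819573 = 0.092425, proj(x) = scale * x
proj(x) = [-0.517626, 0.141401, 0.693529, -0.480712]
Step 3: Dot product.
a^T * proj(x) = 5*(-0.517626) + 3*0.141401 + 4*0.693529 + 1*(-0.480712) = 0.1295


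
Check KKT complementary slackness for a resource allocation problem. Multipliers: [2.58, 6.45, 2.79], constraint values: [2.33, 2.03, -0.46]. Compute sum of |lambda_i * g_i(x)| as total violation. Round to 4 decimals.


KKT complementary slackness check:
lambda_1 * g_1 = 2.58 * 2.33 = 6.0114
lambda_2 * g_2 = 6.45 * 2.03 = 13.0935
lambda_3 * g_3 = 2.79 * -0.46 = -1.2834
Total violation = 6.0114 + 13.0935 + 1.2834 = 20.3883


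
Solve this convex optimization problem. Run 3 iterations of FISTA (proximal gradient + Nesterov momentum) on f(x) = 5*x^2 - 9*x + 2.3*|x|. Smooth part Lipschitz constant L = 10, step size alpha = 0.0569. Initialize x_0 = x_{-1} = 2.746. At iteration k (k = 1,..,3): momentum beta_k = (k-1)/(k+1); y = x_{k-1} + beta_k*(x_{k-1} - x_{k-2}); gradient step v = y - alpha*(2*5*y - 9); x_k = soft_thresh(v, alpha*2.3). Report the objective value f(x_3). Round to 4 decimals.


FISTA on f(x) = 5*x^2 - 9*x + 2.3*|x|
L = 10, alpha = 0.0569
Iteration 1: beta = 0.0, y = 2.746 + 0.0*(2.746 - 2.746) = 2.746
  grad(y) = 18.46, v = y - alpha*grad = 1.6956
  prox(v) = soft_thresh(1.6956, 0.1309) = 1.5648
Iteration 2: beta = 0.3333, y = 1.5648 + 0.3333*(1.5648 - 2.746) = 1.171
  grad(y) = 2.7101, v = y - alpha*grad = 1.0168
  prox(v) = soft_thresh(1.0168, 0.1309) = 0.8859
Iteration 3: beta = 0.5, y = 0.8859 + 0.5*(0.8859 - 1.5648) = 0.5465
  grad(y) = -3.5348, v = y - alpha*grad = 0.7477
  prox(v) = soft_thresh(0.7477, 0.1309) = 0.6168
f(x_3) = 5*0.6168^2 - 9*0.6168 + 2.3*|0.6168| = -2.2303


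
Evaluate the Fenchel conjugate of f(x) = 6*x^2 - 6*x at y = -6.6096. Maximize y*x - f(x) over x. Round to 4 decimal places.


f*(y) = sup_x {y*x - a*x^2 - b*x} = sup_x {(y-b)*x - a*x^2}
FOC: (y - b) - 2a*x = 0 => x* = (y - b)/(2a)
x* = (-6.6096 + 6)/(2*6) = -0.0508
f*(-6.6096) = (y-b)^2/(4a) = (-6.6096 + 6)^2/(4*6)
= 0.3716/24 = 0.0155


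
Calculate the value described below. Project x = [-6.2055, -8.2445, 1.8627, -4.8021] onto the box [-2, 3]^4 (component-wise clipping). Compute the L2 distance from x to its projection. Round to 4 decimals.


Project each component onto [-2, 3].
clip(-6.2055) = -2.0, clip(-8.2445) = -2.0, clip(1.8627) = 1.8627, clip(-4.8021) = -2.0
Projection = [-2.0, -2.0, 1.8627, -2.0]
Squared diffs: [17.6862, 38.9938, 0.0, 7.8518]
Distance = sqrt(64.5318) = 8.0332


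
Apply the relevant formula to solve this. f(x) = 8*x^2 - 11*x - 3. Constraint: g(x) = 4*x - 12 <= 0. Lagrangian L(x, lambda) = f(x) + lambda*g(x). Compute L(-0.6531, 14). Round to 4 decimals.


Step 1: Evaluate f(x).
f(-0.6531) = 8*(-0.6531)^2 - 11*(-0.6531) - 3 = 7.5964
Step 2: Evaluate g(x).
g(-0.6531) = 4*-0.6531 - 12 = -14.6124
Step 3: Compute Lagrangian.
L = 7.5964 + 14*-14.6124 = -196.9772


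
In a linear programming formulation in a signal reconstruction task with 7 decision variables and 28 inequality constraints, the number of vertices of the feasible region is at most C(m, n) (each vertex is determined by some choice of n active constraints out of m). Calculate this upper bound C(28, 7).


Each vertex corresponds to some choice of n active constraints out of m, so the number of vertices is at most C(m, n) = m! / (n!(m-n)!).
m = 28, n = 7
Numerator: 28 * 27 * 26 * 25 * 24 * 23 * 22
Denominator: 7! = 5040
C(28, 7) = 1184040


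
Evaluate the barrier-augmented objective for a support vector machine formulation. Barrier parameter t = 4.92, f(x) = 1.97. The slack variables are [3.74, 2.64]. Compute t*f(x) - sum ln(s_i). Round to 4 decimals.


Step 1: Compute log-barrier.
ln values: [1.3191, 0.9708]
phi = -(1.3191 + 0.9708) = -2.2899
Step 2: Compute augmented objective.
t*f(x) = 4.92*1.97 = 9.6924
Total = 9.6924 - 2.2899 = 7.4025


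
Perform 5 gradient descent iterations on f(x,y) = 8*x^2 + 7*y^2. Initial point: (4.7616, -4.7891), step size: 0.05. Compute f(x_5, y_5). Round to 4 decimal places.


Gradient descent on f(x,y) = 8*x^2 + 7*y^2.
Starting point: (4.7616, -4.7891), alpha = 0.05
Step 1: grad_x = 2*8*4.7616 = 76.1856, grad_y = 2*7*-4.7891 = -67.0474
  x_1 = 4.7616 - 0.05*76.1856 = 0.9523
  y_1 = -4.7891 - 0.05*-67.0474 = -1.4367
Step 2: grad_x = 2*8*0.9523 = 15.2371, grad_y = 2*7*-1.4367 = -20.1142
  x_2 = 0.9523 - 0.05*15.2371 = 0.1905
  y_2 = -1.4367 - 0.05*-20.1142 = -0.431
Step 3: grad_x = 2*8*0.1905 = 3.0474, grad_y = 2*7*-0.431 = -6.0343
  x_3 = 0.1905 - 0.05*3.0474 = 0.0381
  y_3 = -0.431 - 0.05*-6.0343 = -0.1293
Step 4: grad_x = 2*8*0.0381 = 0.6095, grad_y = 2*7*-0.1293 = -1.8103
  x_4 = 0.0381 - 0.05*0.6095 = 0.0076
  y_4 = -0.1293 - 0.05*-1.8103 = -0.0388
Step 5: grad_x = 2*8*0.0076 = 0.1219, grad_y = 2*7*-0.0388 = -0.5431
  x_5 = 0.0076 - 0.05*0.1219 = 0.0015
  y_5 = -0.0388 - 0.05*-0.5431 = -0.0116
f(0.0015, -0.0116) = 8*0.0015^2 + 7*(-0.0116)^2 = 0.001


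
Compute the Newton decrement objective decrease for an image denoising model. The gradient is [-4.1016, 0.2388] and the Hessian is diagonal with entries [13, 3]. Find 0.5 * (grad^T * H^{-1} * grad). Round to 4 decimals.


Step 1: H is diagonal, so H^(-1) * g = [-0.3155, 0.0796].
Step 2: g^T H^(-1) g = sum_i g_i^2 / H_ii
  = (-4.1016)^2/13 + (0.2388)^2/3
  = 1.2941 + 0.019 = 1.3131
Step 3: Objective decrease = 0.5 * g^T H^(-1) g = 0.6565


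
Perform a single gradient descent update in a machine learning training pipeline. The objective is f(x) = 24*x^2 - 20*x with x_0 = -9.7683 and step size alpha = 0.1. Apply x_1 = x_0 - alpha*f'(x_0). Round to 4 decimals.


We compute the gradient at x_0 and apply the update.
f'(x) = 48*x - 20
f'(-9.7683) = 48*-9.7683 - 20 = -488.8784
x_1 = -9.7683 - 0.1*-488.8784 = 39.1195


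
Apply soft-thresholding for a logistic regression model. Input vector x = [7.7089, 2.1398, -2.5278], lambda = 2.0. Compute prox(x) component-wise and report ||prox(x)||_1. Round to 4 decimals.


Soft-thresholding with lambda = 2.0:
prox(7.7089) = sign(7.7089)*max(|7.7089| - 2.0, 0) = 5.7089
prox(2.1398) = sign(2.1398)*max(|2.1398| - 2.0, 0) = 0.1398
prox(-2.5278) = sign(-2.5278)*max(|-2.5278| - 2.0, 0) = -0.5278
prox(x) = [5.7089, 0.1398, -0.5278]
||prox(x)||_1 = 5.7089 + 0.1398 + 0.5278 = 6.3765


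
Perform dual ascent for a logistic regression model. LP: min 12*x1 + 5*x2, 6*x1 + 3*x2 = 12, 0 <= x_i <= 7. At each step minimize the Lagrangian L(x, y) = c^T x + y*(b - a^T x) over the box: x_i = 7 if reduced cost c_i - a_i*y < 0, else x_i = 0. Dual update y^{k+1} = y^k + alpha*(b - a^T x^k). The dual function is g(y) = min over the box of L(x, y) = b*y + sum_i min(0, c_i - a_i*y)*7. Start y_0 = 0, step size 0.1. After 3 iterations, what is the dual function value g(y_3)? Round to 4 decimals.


Dual ascent for LP: min 12*x1 + 5*x2, 6*x1 + 3*x2 = 12, 0 <= x_i <= 7
Step 1: y^k = 0.0, reduced costs: (12.0, 5.0)
  x^k = (0.0, 0.0), subgradient = b - a^T x = 12.0
  y^{k+1} = 0.0 + 0.1*12.0 = 1.2
Step 2: y^k = 1.2, reduced costs: (4.8, 1.4)
  x^k = (0.0, 0.0), subgradient = b - a^T x = 12.0
  y^{k+1} = 1.2 + 0.1*12.0 = 2.4
Step 3: y^k = 2.4, reduced costs: (-2.4, -2.2)
  x^k = (7.0, 7.0), subgradient = b - a^T x = -51.0
  y^{k+1} = 2.4 + 0.1*-51.0 = -2.7
Dual objective at y_3 = -2.7: reduced costs (28.2, 13.1), box minimizer x = (0.0, 0.0)
g(y_3) = b*y + (c1 - a1*y)*x1 + (c2 - a2*y)*x2 = 12*(-2.7) + 28.2*0.0 + 13.1*0.0 = -32.4 + 0.0 + 0.0 = -32.4


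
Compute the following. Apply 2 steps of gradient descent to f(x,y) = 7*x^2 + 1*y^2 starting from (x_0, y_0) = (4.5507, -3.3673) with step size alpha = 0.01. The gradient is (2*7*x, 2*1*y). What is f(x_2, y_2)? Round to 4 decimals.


Gradient descent on f(x,y) = 7*x^2 + 1*y^2.
Starting point: (4.5507, -3.3673), alpha = 0.01
Step 1: grad_x = 2*7*4.5507 = 63.7098, grad_y = 2*1*-3.3673 = -6.7346
  x_1 = 4.5507 - 0.01*63.7098 = 3.9136
  y_1 = -3.3673 - 0.01*-6.7346 = -3.3
Step 2: grad_x = 2*7*3.9136 = 54.7904, grad_y = 2*1*-3.3 = -6.5999
  x_2 = 3.9136 - 0.01*54.7904 = 3.3657
  y_2 = -3.3 - 0.01*-6.5999 = -3.234
f(3.3657, -3.234) = 7*3.3657^2 + 1*(-3.234)^2 = 89.7539


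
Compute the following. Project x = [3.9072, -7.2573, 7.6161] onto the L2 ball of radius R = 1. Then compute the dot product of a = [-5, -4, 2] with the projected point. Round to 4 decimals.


Step 1: Compute ||x|| (intermediates to 6 decimals).
||x|| = sqrt(3.9072^2 + (-7.2573)^2 + 7.6161^2) = 11.222281
Step 2: Project.
Since ||x|| > R, scale = R/||x|| = 1/11.222281 = 0.089108, proj(x) = scale * x
proj(x) = [0.348163, -0.646683, 0.678655]
Step 3: Dot product.
a^T * proj(x) = -5*0.348163 - 4*(-0.646683) + 2*0.678655 = 2.2032


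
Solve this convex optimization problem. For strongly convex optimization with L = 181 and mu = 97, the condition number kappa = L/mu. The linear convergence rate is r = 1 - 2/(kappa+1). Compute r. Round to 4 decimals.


Step 1: Compute the condition number.
kappa = L/mu = 181/97 = 1.866
Step 2: Compute the convergence rate.
r = 1 - 2/(kappa + 1) = 1 - 2*mu/(L + mu) = (L - mu)/(L + mu) = 84/278 = 0.3022


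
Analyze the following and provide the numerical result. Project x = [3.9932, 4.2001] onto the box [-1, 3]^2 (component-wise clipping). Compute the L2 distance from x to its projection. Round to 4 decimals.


Project each component onto [-1, 3].
clip(3.9932) = 3.0, clip(4.2001) = 3.0
Projection = [3.0, 3.0]
Squared diffs: [0.9864, 1.4402]
Distance = sqrt(2.4266) = 1.5578


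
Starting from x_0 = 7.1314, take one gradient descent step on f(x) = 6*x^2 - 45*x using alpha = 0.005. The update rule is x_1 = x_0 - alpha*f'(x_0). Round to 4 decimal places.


We compute the gradient at x_0 and apply the update.
f'(x) = 12*x - 45
f'(7.1314) = 12*7.1314 - 45 = 40.5768
x_1 = 7.1314 - 0.005*40.5768 = 6.9285


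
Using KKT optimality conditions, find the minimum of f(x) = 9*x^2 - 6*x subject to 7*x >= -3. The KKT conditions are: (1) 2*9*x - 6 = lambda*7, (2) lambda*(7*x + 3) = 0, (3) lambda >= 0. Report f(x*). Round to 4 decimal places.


Step 1: Try lambda = 0 (constraint inactive).
Stationarity: 2*9*x - 6 = 0
x* = 6/(2*9) = 1/3 = 0.3333 (rounded; the exact value 1/3 is used below)
Check constraint: 7*0.3333 = 2.3331 >= -3 -- satisfied.
Step 2: Compute optimal value.
f(x*) = 9*(1/3)^2 - 6*(1/3) = -1.0


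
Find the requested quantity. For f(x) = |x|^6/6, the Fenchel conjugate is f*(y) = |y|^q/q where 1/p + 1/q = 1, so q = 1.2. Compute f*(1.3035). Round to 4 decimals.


The conjugate exponent q satisfies 1/p + 1/q = 1.
p = 6, so q = 6/(6 - 1) = 1.2
|y|^q = 1.3035^1.2 = 1.3745
f*(1.3035) = 1.3745 / 1.2 = 1.1454


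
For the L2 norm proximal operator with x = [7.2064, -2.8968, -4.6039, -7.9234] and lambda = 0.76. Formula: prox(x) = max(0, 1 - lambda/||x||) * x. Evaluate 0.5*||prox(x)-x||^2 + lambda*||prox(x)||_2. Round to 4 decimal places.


Step 1: Compute ||x||.
||x|| = 12.0125
Step 2: Compute scaling factor.
scale = max(0, 1 - 0.76/12.0125) = 0.9367
Step 3: prox(x) = [6.7505, -2.7135, -4.3126, -7.4221]
||prox(x)|| = 11.2525
Step 4: Proximal objective.
0.5*||prox-x||^2 = 0.2888
lambda*||prox|| = 8.5519
Total = 8.8407


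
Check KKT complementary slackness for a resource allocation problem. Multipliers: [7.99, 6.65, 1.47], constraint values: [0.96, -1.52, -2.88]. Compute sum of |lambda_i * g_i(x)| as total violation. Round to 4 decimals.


KKT complementary slackness check:
lambda_1 * g_1 = 7.99 * 0.96 = 7.6704
lambda_2 * g_2 = 6.65 * -1.52 = -10.108
lambda_3 * g_3 = 1.47 * -2.88 = -4.2336
Total violation = 7.6704 + 10.108 + 4.2336 = 22.012


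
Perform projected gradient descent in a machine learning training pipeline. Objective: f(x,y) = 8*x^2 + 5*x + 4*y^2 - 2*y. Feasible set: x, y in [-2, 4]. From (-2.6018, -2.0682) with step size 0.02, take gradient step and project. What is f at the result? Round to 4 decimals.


Step 1: Compute gradient at (-2.6018, -2.0682).
grad_x = 2*8*-2.6018 + 5 = -36.6288
grad_y = 2*4*-2.0682 - 2 = -18.5456
Step 2: Gradient step.
x_raw = -2.6018 - 0.02*-36.6288 = -1.8692
y_raw = -2.0682 - 0.02*-18.5456 = -1.6973
Step 3: Project onto [-2, 4].
x_proj = clip(-1.8692) = -1.8692
y_proj = clip(-1.6973) = -1.6973
Step 4: Evaluate f.
f(-1.8692, -1.6973) = 33.5236


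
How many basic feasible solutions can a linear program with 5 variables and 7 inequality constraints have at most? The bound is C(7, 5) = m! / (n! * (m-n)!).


Each vertex corresponds to some choice of n active constraints out of m, so the number of vertices is at most C(m, n) = m! / (n!(m-n)!).
m = 7, n = 5
Numerator: 7 * 6 * 5 * 4 * 3
Denominator: 5! = 120
C(7, 5) = 21


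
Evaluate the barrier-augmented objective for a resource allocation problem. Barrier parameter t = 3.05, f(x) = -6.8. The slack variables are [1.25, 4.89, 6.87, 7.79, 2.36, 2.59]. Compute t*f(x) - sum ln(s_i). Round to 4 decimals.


Step 1: Compute log-barrier.
ln values: [0.2231, 1.5872, 1.9272, 2.0528, 0.8587, 0.9517]
phi = -(0.2231 + 1.5872 + 1.9272 + 2.0528 + 0.8587 + 0.9517) = -7.6007
Step 2: Compute augmented objective.
t*f(x) = 3.05*-6.8 = -20.74
Total = -20.74 - 7.6007 = -28.3407


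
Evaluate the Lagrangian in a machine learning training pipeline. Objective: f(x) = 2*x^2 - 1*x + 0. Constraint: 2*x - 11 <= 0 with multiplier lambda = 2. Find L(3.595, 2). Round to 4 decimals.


Step 1: Evaluate f(x).
f(3.595) = 2*3.595^2 - 1*3.595 + 0 = 22.2531
Step 2: Evaluate g(x).
g(3.595) = 2*3.595 - 11 = -3.81
Step 3: Compute Lagrangian.
L = 22.2531 + 2*-3.81 = 14.6331


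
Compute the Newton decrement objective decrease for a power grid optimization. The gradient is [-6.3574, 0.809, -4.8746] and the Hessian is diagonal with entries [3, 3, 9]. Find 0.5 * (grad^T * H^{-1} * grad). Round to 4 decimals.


Step 1: H is diagonal, so H^(-1) * g = [-2.1191, 0.2697, -0.5416].
Step 2: g^T H^(-1) g = sum_i g_i^2 / H_ii
  = (-6.3574)^2/3 + (0.809)^2/3 + (-4.8746)^2/9
  = 13.4722 + 0.2182 + 2.6402 = 16.3305
Step 3: Objective decrease = 0.5 * g^T H^(-1) g = 8.1653


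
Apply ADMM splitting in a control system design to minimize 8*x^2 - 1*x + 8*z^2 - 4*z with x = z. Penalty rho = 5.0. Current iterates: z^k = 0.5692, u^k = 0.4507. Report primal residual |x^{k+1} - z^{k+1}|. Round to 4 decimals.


ADMM iteration with rho = 5.0, z^k = 0.5692, u^k = 0.4507
Step 1: x-update.
Minimize 8*x^2 - 1*x + (5.0/2)*(x - 0.5692 + 0.4507)^2
FOC: (2*8 + 5.0)*x = 1 + 5.0*(0.5692 - 0.4507)
x^{k+1} = 0.0758
Step 2: z-update.
Minimize 8*z^2 - 4*z + (5.0/2)*(0.0758 - z + 0.4507)^2
FOC: (2*8 + 5.0)*z = 4 + 5.0*(0.0758 + 0.4507)
z^{k+1} = 0.3158
Step 3: u-update.
u^{k+1} = 0.4507 + 0.0758 - 0.3158 = 0.2107
Step 4: Primal residual = |0.0758 - 0.3158| = 0.24


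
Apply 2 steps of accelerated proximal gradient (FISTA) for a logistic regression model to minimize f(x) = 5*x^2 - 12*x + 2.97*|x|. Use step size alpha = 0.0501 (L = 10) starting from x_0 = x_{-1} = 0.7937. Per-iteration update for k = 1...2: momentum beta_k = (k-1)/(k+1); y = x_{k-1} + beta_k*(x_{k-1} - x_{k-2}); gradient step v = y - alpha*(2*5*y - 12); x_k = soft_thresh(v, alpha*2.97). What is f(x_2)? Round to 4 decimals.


FISTA on f(x) = 5*x^2 - 12*x + 2.97*|x|
L = 10, alpha = 0.0501
Iteration 1: beta = 0.0, y = 0.7937 + 0.0*(0.7937 - 0.7937) = 0.7937
  grad(y) = -4.063, v = y - alpha*grad = 0.9973
  prox(v) = soft_thresh(0.9973, 0.1488) = 0.8485
Iteration 2: beta = 0.3333, y = 0.8485 + 0.3333*(0.8485 - 0.7937) = 0.8667
  grad(y) = -3.3329, v = y - alpha*grad = 1.0337
  prox(v) = soft_thresh(1.0337, 0.1488) = 0.8849
f(x_2) = 5*0.8849^2 - 12*0.8849 + 2.97*|0.8849| = -4.0754


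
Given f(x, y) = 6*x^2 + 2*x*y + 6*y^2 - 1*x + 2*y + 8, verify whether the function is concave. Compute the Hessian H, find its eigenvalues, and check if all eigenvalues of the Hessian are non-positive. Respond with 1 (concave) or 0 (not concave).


The Hessian of f(x,y) = 6*x^2 + 2*x*y + 6*y^2 - 1*x + 2*y + 8 is:
H = [[12, 2], [2, 12]]
Trace = 12 + 12 = 24
Determinant = 12*12 - (2)^2 = 140
Discriminant = (24)^2 - 4*140 = 16.0
Eigenvalues: lambda_1 = 10.0, lambda_2 = 14.0
The function is not concave.

0


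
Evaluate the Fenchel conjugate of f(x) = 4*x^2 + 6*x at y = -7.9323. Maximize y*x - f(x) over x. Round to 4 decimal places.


f*(y) = sup_x {y*x - a*x^2 - b*x} = sup_x {(y-b)*x - a*x^2}
FOC: (y - b) - 2a*x = 0 => x* = (y - b)/(2a)
x* = (-7.9323 - 6)/(2*4) = -1.7415
f*(-7.9323) = (y-b)^2/(4a) = (-7.9323 - 6)^2/(4*4)
= 194.109/16 = 12.1318


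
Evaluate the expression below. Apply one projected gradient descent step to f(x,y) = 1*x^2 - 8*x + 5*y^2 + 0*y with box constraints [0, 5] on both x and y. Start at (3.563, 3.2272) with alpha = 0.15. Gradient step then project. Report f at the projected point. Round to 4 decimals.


Step 1: Compute gradient at (3.563, 3.2272).
grad_x = 2*1*3.563 - 8 = -0.874
grad_y = 2*5*3.2272 + 0 = 32.272
Step 2: Gradient step.
x_raw = 3.563 - 0.15*-0.874 = 3.6941
y_raw = 3.2272 - 0.15*32.272 = -1.6136
Step 3: Project onto [0, 5].
x_proj = clip(3.6941) = 3.6941
y_proj = clip(-1.6136) = 0.0
Step 4: Evaluate f.
f(3.6941, 0.0) = -15.9064


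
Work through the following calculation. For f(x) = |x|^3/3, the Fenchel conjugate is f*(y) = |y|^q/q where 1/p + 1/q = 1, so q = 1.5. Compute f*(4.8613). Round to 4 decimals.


The conjugate exponent q satisfies 1/p + 1/q = 1.
p = 3, so q = 3/(3 - 1) = 1.5
|y|^q = 4.8613^1.5 = 10.7184
f*(4.8613) = 10.7184 / 1.5 = 7.1456


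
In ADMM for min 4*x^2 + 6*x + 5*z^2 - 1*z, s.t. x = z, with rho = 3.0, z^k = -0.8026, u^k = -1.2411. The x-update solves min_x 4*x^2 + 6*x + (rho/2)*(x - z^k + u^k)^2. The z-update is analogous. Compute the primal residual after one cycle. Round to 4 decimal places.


ADMM iteration with rho = 3.0, z^k = -0.8026, u^k = -1.2411
Step 1: x-update.
Minimize 4*x^2 + 6*x + (3.0/2)*(x + 0.8026 - 1.2411)^2
FOC: (2*4 + 3.0)*x = -6 + 3.0*(-0.8026 + 1.2411)
x^{k+1} = -0.4259
Step 2: z-update.
Minimize 5*z^2 - 1*z + (3.0/2)*(-0.4259 - z - 1.2411)^2
FOC: (2*5 + 3.0)*z = 1 + 3.0*(-0.4259 - 1.2411)
z^{k+1} = -0.3078
Step 3: u-update.
u^{k+1} = -1.2411 - 0.4259 + 0.3078 = -1.3592
Step 4: Primal residual = |-0.4259 + 0.3078| = 0.1181


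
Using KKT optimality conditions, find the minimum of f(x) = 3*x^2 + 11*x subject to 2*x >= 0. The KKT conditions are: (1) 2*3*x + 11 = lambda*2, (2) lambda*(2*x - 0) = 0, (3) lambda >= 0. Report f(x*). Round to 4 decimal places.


Step 1: Try lambda = 0 (constraint inactive).
x_unc = -11/(2*3) = -1.8333
Check: 2*-1.8333 = -3.6666 < 0 -- violated!
Step 2: Constraint must be active: 2*x = 0
x* = 0/2 = 0.0
lambda = (2*3*0.0 + 11)/2 = 5.5
Step 3: Compute optimal value.
f(x*) = 3*0.0^2 + 11*0.0 = 0.0


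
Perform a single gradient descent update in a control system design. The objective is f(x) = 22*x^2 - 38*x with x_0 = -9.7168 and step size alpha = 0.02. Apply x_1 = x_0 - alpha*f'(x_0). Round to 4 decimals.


We compute the gradient at x_0 and apply the update.
f'(x) = 44*x - 38
f'(-9.7168) = 44*-9.7168 - 38 = -465.5392
x_1 = -9.7168 - 0.02*-465.5392 = -0.406
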